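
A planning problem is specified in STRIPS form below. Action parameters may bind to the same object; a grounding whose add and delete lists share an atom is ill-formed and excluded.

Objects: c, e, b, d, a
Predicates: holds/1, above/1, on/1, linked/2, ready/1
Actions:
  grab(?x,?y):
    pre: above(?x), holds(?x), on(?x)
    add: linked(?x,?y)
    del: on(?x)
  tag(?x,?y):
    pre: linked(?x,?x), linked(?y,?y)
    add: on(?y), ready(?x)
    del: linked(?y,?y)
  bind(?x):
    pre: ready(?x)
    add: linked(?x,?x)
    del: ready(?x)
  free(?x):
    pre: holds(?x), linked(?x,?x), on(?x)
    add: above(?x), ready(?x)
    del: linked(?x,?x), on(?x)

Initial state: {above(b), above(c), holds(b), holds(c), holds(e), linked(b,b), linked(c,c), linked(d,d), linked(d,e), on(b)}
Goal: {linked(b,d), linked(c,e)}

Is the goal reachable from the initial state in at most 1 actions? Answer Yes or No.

1. grab(b,d)  →  {above(b), above(c), holds(b), holds(c), holds(e), linked(b,b), linked(b,d), linked(c,c), linked(d,d), linked(d,e)}
2. tag(c,c)  →  {above(b), above(c), holds(b), holds(c), holds(e), linked(b,b), linked(b,d), linked(d,d), linked(d,e), on(c), ready(c)}
3. grab(c,e)  →  {above(b), above(c), holds(b), holds(c), holds(e), linked(b,b), linked(b,d), linked(c,e), linked(d,d), linked(d,e), ready(c)}
optimal plan length = 3; 3 > 1

No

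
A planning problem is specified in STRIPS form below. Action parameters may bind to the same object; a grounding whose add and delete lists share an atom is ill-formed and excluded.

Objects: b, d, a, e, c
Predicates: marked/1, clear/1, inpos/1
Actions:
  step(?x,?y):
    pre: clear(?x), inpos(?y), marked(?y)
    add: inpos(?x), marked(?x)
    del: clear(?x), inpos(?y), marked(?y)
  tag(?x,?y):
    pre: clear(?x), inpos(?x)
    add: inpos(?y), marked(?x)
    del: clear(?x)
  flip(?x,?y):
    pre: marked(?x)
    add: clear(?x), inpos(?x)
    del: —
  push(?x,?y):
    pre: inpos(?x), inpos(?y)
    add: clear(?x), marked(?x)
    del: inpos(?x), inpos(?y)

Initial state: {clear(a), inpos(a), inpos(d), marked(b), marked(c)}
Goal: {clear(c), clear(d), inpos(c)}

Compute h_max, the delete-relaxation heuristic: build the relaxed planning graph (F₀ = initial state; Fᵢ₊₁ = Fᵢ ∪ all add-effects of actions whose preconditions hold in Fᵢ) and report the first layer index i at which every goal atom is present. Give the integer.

1

F0 = init (5 atoms)
F1 = F0 ∪ {clear(b), clear(c), clear(d), inpos(b), inpos(c), inpos(e), marked(a), marked(d)}  (13 atoms)
goal ⊆ F1  ⇒  h_max = 1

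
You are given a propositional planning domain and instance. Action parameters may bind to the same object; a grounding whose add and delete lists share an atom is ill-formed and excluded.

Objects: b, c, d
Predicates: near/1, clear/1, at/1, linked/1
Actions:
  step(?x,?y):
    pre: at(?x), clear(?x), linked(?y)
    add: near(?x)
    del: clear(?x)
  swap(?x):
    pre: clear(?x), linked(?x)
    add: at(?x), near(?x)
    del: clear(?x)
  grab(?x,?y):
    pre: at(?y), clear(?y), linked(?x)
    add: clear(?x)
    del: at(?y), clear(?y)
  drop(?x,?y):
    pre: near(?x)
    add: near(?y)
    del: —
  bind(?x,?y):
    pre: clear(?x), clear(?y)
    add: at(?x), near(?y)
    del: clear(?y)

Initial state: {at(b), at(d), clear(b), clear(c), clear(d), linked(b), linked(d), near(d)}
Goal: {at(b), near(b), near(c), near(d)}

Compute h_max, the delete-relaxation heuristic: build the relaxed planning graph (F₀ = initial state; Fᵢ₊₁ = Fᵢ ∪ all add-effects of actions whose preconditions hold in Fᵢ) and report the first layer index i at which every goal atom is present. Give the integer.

1

F0 = init (8 atoms)
F1 = F0 ∪ {at(c), near(b), near(c)}  (11 atoms)
goal ⊆ F1  ⇒  h_max = 1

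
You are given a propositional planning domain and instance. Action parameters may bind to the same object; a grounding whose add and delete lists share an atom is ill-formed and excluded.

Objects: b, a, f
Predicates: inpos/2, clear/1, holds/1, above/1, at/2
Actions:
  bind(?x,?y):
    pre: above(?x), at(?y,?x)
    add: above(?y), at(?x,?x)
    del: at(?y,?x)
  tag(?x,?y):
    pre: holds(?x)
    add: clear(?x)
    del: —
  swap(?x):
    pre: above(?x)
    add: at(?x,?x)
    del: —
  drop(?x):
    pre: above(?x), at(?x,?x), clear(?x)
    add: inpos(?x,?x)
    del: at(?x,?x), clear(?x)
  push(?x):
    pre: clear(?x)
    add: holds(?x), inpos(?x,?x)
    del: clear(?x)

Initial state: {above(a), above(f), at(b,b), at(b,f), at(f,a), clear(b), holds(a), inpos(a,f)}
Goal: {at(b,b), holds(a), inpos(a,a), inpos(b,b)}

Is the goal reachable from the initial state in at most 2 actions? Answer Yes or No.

No

1. tag(a,b)  →  {above(a), above(f), at(b,b), at(b,f), at(f,a), clear(a), clear(b), holds(a), inpos(a,f)}
2. push(b)  →  {above(a), above(f), at(b,b), at(b,f), at(f,a), clear(a), holds(a), holds(b), inpos(a,f), inpos(b,b)}
3. push(a)  →  {above(a), above(f), at(b,b), at(b,f), at(f,a), holds(a), holds(b), inpos(a,a), inpos(a,f), inpos(b,b)}
optimal plan length = 3; 3 > 2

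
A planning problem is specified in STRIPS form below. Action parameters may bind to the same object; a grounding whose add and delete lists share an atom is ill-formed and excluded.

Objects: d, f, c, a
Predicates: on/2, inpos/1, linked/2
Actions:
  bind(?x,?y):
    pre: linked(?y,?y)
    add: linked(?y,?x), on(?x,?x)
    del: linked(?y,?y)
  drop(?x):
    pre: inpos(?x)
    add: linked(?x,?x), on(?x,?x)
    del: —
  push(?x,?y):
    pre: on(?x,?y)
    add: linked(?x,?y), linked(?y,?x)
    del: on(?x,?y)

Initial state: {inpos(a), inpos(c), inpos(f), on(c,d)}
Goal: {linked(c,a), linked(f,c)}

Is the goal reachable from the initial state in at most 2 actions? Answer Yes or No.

No

1. drop(f)  →  {inpos(a), inpos(c), inpos(f), linked(f,f), on(c,d), on(f,f)}
2. bind(c,f)  →  {inpos(a), inpos(c), inpos(f), linked(f,c), on(c,c), on(c,d), on(f,f)}
3. drop(c)  →  {inpos(a), inpos(c), inpos(f), linked(c,c), linked(f,c), on(c,c), on(c,d), on(f,f)}
4. bind(a,c)  →  {inpos(a), inpos(c), inpos(f), linked(c,a), linked(f,c), on(a,a), on(c,c), on(c,d), on(f,f)}
optimal plan length = 4; 4 > 2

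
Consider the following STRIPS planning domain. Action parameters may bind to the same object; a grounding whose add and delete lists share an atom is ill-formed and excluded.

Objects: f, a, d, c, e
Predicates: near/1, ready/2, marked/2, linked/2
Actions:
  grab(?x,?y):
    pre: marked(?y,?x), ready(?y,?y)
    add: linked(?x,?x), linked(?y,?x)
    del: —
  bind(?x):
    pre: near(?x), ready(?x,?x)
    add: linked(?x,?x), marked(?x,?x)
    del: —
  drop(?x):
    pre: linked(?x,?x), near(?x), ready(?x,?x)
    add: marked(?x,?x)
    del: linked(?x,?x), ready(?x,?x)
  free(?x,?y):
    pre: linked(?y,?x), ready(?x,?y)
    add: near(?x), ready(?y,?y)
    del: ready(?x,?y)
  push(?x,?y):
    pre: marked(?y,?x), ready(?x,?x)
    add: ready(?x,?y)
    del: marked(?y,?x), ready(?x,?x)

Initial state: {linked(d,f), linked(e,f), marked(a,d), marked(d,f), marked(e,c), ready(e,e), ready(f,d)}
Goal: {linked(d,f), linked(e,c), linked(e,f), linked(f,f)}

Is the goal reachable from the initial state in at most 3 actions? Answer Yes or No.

1. grab(c,e)  →  {linked(c,c), linked(d,f), linked(e,c), linked(e,f), marked(a,d), marked(d,f), marked(e,c), ready(e,e), ready(f,d)}
2. free(f,d)  →  {linked(c,c), linked(d,f), linked(e,c), linked(e,f), marked(a,d), marked(d,f), marked(e,c), near(f), ready(d,d), ready(e,e)}
3. grab(f,d)  →  {linked(c,c), linked(d,f), linked(e,c), linked(e,f), linked(f,f), marked(a,d), marked(d,f), marked(e,c), near(f), ready(d,d), ready(e,e)}
optimal plan length = 3; 3 ≤ 3

Yes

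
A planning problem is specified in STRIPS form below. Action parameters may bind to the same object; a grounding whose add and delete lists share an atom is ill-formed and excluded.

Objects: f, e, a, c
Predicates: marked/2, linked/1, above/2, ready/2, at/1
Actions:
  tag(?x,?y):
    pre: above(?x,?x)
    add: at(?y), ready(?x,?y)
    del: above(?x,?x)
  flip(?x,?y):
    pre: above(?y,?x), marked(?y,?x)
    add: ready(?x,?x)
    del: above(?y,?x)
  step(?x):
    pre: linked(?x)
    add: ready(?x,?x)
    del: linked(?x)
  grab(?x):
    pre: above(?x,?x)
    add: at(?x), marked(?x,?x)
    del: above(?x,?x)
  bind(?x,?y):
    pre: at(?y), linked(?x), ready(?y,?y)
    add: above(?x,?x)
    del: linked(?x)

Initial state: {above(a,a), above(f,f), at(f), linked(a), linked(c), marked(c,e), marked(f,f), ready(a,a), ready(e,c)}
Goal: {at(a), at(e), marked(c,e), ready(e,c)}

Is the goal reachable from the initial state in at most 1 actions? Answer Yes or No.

No

1. tag(f,e)  →  {above(a,a), at(e), at(f), linked(a), linked(c), marked(c,e), marked(f,f), ready(a,a), ready(e,c), ready(f,e)}
2. tag(a,a)  →  {at(a), at(e), at(f), linked(a), linked(c), marked(c,e), marked(f,f), ready(a,a), ready(e,c), ready(f,e)}
optimal plan length = 2; 2 > 1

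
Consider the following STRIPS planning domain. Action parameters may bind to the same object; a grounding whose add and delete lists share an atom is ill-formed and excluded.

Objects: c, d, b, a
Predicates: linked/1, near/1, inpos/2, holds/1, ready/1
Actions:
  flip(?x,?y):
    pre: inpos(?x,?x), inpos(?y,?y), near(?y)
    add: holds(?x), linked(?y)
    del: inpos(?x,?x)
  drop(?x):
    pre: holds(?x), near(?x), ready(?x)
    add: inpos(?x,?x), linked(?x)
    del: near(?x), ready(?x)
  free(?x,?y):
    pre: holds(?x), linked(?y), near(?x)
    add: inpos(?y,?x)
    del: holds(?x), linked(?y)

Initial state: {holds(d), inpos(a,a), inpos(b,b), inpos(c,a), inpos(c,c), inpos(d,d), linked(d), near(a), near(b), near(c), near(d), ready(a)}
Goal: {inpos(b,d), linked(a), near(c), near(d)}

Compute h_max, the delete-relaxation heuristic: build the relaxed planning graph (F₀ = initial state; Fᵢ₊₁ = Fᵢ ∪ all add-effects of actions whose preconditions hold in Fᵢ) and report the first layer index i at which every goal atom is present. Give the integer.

2

F0 = init (12 atoms)
F1 = F0 ∪ {holds(a), holds(b), holds(c), linked(a), linked(b), linked(c)}  (18 atoms)
F2 = F1 ∪ {inpos(a,b), inpos(a,c), inpos(a,d), inpos(b,a), inpos(b,c), inpos(b,d), inpos(c,b), inpos(c,d), inpos(d,a), inpos(d,b), inpos(d,c)}  (29 atoms)
goal ⊆ F2  ⇒  h_max = 2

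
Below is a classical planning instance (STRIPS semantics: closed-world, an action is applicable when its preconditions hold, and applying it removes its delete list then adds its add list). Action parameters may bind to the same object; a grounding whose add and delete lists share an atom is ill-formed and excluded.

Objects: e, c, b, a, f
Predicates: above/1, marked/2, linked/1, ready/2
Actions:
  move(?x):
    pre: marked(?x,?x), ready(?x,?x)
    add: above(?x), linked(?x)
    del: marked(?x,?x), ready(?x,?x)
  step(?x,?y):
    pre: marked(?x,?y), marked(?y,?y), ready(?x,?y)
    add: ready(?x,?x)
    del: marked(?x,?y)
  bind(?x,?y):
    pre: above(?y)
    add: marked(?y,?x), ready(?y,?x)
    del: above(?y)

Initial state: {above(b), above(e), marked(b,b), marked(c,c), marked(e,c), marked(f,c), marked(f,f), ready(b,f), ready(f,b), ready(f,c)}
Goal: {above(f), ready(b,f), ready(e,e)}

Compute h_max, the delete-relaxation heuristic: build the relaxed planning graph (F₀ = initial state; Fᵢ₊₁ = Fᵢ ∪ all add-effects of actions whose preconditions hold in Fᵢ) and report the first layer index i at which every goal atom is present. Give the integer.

2

F0 = init (10 atoms)
F1 = F0 ∪ {marked(b,a), marked(b,c), marked(b,e), marked(b,f), marked(e,a), marked(e,b), marked(e,e), marked(e,f), ready(b,a), ready(b,b), ready(b,c), ready(b,e), ready(e,a), ready(e,b), ready(e,c), ready(e,e), ready(e,f), ready(f,f)}  (28 atoms)
F2 = F1 ∪ {above(f), linked(b), linked(e), linked(f)}  (32 atoms)
goal ⊆ F2  ⇒  h_max = 2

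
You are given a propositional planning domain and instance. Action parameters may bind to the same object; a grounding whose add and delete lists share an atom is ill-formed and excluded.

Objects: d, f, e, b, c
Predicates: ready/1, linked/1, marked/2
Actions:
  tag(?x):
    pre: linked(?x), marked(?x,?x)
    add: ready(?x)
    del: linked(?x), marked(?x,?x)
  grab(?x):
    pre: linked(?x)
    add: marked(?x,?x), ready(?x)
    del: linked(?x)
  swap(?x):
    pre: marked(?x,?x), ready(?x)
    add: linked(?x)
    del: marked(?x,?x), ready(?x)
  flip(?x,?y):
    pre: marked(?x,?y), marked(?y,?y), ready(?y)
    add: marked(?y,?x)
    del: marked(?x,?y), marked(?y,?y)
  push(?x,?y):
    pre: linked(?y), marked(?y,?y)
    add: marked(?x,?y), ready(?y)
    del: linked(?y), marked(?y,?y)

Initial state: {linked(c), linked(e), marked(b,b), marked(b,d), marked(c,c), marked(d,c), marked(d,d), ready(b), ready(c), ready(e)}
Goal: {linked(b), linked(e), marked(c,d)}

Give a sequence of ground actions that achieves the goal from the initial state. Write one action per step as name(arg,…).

swap(b); flip(d,c)

1. swap(b)  →  {linked(b), linked(c), linked(e), marked(b,d), marked(c,c), marked(d,c), marked(d,d), ready(c), ready(e)}
2. flip(d,c)  →  {linked(b), linked(c), linked(e), marked(b,d), marked(c,d), marked(d,d), ready(c), ready(e)}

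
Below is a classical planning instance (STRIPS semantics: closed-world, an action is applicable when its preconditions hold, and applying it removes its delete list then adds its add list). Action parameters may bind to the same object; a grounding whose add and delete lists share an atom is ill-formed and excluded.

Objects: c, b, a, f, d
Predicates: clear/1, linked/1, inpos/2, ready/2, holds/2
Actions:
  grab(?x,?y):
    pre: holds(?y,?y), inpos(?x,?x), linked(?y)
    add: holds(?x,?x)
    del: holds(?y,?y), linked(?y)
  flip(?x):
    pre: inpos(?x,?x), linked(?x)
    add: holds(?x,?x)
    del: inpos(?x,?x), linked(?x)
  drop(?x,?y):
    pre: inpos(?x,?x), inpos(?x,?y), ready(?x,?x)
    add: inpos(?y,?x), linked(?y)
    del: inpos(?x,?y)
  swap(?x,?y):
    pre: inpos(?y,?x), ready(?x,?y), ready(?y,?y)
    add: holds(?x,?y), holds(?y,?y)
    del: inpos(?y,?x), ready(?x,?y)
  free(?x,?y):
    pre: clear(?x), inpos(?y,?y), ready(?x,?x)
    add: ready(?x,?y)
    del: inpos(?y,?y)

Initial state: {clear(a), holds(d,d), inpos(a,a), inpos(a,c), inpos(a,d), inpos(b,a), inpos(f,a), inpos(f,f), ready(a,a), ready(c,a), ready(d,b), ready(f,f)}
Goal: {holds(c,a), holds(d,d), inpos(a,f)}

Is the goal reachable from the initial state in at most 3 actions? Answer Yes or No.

1. drop(f,a)  →  {clear(a), holds(d,d), inpos(a,a), inpos(a,c), inpos(a,d), inpos(a,f), inpos(b,a), inpos(f,f), linked(a), ready(a,a), ready(c,a), ready(d,b), ready(f,f)}
2. swap(c,a)  →  {clear(a), holds(a,a), holds(c,a), holds(d,d), inpos(a,a), inpos(a,d), inpos(a,f), inpos(b,a), inpos(f,f), linked(a), ready(a,a), ready(d,b), ready(f,f)}
optimal plan length = 2; 2 ≤ 3

Yes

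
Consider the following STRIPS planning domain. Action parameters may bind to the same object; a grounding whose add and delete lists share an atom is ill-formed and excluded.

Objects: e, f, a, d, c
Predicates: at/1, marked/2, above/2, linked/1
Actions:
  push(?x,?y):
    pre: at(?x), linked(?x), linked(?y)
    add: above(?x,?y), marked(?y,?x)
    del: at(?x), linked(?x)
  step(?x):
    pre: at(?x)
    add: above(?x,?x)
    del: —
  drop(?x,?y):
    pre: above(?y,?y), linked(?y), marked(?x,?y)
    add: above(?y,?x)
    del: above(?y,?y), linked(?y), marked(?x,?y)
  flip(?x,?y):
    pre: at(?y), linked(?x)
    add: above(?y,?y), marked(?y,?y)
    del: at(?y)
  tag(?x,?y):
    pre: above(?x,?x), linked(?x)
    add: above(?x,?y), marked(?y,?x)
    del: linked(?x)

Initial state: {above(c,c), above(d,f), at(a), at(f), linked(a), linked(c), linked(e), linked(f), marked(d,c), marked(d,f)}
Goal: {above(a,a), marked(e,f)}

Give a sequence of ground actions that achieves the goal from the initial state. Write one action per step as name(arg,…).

1. push(f,e)  →  {above(c,c), above(d,f), above(f,e), at(a), linked(a), linked(c), linked(e), marked(d,c), marked(d,f), marked(e,f)}
2. push(a,a)  →  {above(a,a), above(c,c), above(d,f), above(f,e), linked(c), linked(e), marked(a,a), marked(d,c), marked(d,f), marked(e,f)}

push(f,e); push(a,a)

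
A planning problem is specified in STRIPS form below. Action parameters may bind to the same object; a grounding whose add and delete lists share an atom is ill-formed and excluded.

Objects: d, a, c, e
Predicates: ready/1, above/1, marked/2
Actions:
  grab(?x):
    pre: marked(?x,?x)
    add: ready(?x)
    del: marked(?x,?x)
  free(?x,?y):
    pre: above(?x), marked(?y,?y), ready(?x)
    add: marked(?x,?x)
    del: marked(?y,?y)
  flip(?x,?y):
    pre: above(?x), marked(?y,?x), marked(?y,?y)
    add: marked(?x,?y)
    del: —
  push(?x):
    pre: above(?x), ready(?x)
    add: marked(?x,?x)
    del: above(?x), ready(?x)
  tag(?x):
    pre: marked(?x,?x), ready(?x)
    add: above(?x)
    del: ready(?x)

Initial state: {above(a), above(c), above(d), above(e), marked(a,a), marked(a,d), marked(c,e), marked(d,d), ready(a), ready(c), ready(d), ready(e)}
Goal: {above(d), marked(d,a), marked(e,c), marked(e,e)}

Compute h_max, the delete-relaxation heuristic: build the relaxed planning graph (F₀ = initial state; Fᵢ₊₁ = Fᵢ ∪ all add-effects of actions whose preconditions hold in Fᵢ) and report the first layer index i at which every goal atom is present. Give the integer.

F0 = init (12 atoms)
F1 = F0 ∪ {marked(c,c), marked(d,a), marked(e,e)}  (15 atoms)
F2 = F1 ∪ {marked(e,c)}  (16 atoms)
goal ⊆ F2  ⇒  h_max = 2

2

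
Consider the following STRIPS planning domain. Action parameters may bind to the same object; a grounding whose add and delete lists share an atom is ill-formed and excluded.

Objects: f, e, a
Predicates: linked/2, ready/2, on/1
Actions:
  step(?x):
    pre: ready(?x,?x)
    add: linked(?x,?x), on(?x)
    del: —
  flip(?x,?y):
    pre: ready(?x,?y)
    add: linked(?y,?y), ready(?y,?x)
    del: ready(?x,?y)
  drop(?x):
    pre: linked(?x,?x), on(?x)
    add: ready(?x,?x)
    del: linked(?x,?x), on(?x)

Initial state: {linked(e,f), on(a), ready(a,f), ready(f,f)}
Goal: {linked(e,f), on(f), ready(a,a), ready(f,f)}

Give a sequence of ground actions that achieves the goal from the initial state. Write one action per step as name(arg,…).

step(f); flip(a,f); flip(f,a); drop(a)

1. step(f)  →  {linked(e,f), linked(f,f), on(a), on(f), ready(a,f), ready(f,f)}
2. flip(a,f)  →  {linked(e,f), linked(f,f), on(a), on(f), ready(f,a), ready(f,f)}
3. flip(f,a)  →  {linked(a,a), linked(e,f), linked(f,f), on(a), on(f), ready(a,f), ready(f,f)}
4. drop(a)  →  {linked(e,f), linked(f,f), on(f), ready(a,a), ready(a,f), ready(f,f)}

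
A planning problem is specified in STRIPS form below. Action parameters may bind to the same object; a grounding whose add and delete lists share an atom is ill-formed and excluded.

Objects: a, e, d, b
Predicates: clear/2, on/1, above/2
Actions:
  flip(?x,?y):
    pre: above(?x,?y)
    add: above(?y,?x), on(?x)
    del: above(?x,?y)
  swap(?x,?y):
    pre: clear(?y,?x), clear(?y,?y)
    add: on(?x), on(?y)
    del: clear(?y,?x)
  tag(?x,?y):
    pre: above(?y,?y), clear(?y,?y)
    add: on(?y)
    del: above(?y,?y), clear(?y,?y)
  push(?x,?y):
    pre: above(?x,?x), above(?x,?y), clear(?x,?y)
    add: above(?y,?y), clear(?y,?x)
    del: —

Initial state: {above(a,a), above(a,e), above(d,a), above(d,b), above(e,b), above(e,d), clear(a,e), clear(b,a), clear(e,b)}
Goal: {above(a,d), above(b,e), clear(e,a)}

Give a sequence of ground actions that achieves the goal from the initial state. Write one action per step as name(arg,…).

flip(e,b); flip(d,a); push(a,e)

1. flip(e,b)  →  {above(a,a), above(a,e), above(b,e), above(d,a), above(d,b), above(e,d), clear(a,e), clear(b,a), clear(e,b), on(e)}
2. flip(d,a)  →  {above(a,a), above(a,d), above(a,e), above(b,e), above(d,b), above(e,d), clear(a,e), clear(b,a), clear(e,b), on(d), on(e)}
3. push(a,e)  →  {above(a,a), above(a,d), above(a,e), above(b,e), above(d,b), above(e,d), above(e,e), clear(a,e), clear(b,a), clear(e,a), clear(e,b), on(d), on(e)}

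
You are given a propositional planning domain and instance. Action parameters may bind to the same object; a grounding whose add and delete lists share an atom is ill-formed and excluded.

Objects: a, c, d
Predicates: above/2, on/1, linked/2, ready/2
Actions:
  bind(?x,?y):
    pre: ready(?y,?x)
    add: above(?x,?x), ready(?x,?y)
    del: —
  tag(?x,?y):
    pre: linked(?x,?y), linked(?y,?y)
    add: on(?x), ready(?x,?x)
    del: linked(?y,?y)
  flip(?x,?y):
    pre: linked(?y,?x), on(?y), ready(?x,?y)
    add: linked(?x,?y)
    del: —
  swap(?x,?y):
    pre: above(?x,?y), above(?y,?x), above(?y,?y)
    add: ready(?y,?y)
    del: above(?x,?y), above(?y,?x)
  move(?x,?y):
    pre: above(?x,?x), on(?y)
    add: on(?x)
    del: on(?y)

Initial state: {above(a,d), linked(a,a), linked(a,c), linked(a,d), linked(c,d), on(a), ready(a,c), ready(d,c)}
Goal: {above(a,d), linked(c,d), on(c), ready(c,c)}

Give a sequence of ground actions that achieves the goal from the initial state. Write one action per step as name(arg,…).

1. bind(c,a)  →  {above(a,d), above(c,c), linked(a,a), linked(a,c), linked(a,d), linked(c,d), on(a), ready(a,c), ready(c,a), ready(d,c)}
2. flip(c,a)  →  {above(a,d), above(c,c), linked(a,a), linked(a,c), linked(a,d), linked(c,a), linked(c,d), on(a), ready(a,c), ready(c,a), ready(d,c)}
3. tag(c,a)  →  {above(a,d), above(c,c), linked(a,c), linked(a,d), linked(c,a), linked(c,d), on(a), on(c), ready(a,c), ready(c,a), ready(c,c), ready(d,c)}

bind(c,a); flip(c,a); tag(c,a)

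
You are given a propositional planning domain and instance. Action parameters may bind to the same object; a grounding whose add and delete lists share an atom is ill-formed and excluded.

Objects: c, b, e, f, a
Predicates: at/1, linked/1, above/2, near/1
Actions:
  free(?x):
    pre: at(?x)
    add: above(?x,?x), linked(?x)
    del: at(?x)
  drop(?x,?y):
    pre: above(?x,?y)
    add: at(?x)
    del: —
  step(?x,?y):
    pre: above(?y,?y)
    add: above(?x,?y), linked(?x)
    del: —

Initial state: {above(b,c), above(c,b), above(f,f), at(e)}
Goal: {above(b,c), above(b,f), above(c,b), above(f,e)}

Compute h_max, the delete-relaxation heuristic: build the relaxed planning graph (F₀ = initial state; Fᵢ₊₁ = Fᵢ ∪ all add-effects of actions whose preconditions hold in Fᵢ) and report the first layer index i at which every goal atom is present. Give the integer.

2

F0 = init (4 atoms)
F1 = F0 ∪ {above(a,f), above(b,f), above(c,f), above(e,e), above(e,f), at(b), at(c), at(f), linked(a), linked(b), linked(c), linked(e), linked(f)}  (17 atoms)
F2 = F1 ∪ {above(a,e), above(b,b), above(b,e), above(c,c), above(c,e), above(f,e), at(a)}  (24 atoms)
goal ⊆ F2  ⇒  h_max = 2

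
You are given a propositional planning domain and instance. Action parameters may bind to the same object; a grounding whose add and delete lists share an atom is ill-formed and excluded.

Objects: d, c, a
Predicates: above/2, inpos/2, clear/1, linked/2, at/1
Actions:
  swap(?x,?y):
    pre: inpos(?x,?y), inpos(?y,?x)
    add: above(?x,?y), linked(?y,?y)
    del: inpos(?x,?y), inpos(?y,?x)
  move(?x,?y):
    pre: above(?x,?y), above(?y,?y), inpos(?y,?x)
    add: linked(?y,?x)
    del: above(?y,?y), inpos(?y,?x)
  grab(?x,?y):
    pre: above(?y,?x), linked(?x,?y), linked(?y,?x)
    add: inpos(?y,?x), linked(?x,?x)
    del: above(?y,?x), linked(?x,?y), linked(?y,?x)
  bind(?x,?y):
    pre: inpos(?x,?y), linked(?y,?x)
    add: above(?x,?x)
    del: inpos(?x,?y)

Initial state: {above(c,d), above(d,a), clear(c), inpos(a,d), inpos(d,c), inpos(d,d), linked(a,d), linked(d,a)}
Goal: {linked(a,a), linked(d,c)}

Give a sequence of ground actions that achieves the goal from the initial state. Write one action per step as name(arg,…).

1. swap(d,d)  →  {above(c,d), above(d,a), above(d,d), clear(c), inpos(a,d), inpos(d,c), linked(a,d), linked(d,a), linked(d,d)}
2. move(c,d)  →  {above(c,d), above(d,a), clear(c), inpos(a,d), linked(a,d), linked(d,a), linked(d,c), linked(d,d)}
3. grab(a,d)  →  {above(c,d), clear(c), inpos(a,d), inpos(d,a), linked(a,a), linked(d,c), linked(d,d)}

swap(d,d); move(c,d); grab(a,d)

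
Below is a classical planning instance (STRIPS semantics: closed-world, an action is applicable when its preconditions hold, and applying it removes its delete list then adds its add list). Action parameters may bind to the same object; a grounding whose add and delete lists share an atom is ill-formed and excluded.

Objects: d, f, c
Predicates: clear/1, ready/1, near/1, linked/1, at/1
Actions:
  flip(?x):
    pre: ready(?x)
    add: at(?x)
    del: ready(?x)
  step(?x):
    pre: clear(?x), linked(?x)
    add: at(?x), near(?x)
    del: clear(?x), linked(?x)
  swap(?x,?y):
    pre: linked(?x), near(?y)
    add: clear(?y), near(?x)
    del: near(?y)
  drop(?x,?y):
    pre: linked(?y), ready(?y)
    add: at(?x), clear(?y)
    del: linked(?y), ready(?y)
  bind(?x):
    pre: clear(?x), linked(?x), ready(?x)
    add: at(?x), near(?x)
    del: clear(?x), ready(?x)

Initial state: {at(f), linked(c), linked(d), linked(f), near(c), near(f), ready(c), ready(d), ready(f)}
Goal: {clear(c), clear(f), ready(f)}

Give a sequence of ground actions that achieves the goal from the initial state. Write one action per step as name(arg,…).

swap(d,f); swap(d,c)

1. swap(d,f)  →  {at(f), clear(f), linked(c), linked(d), linked(f), near(c), near(d), ready(c), ready(d), ready(f)}
2. swap(d,c)  →  {at(f), clear(c), clear(f), linked(c), linked(d), linked(f), near(d), ready(c), ready(d), ready(f)}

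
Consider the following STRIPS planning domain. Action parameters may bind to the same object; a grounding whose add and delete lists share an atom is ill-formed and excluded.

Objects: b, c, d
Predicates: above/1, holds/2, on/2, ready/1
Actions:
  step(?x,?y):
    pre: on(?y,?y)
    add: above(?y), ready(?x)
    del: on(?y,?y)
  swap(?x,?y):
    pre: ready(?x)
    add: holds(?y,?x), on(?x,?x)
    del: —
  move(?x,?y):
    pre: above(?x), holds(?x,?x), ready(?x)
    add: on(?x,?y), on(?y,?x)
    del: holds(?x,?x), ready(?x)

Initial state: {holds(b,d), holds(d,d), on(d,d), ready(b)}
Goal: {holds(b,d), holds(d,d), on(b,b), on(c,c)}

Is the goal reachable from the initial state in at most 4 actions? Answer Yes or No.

1. step(c,d)  →  {above(d), holds(b,d), holds(d,d), ready(b), ready(c)}
2. swap(b,b)  →  {above(d), holds(b,b), holds(b,d), holds(d,d), on(b,b), ready(b), ready(c)}
3. swap(c,b)  →  {above(d), holds(b,b), holds(b,c), holds(b,d), holds(d,d), on(b,b), on(c,c), ready(b), ready(c)}
optimal plan length = 3; 3 ≤ 4

Yes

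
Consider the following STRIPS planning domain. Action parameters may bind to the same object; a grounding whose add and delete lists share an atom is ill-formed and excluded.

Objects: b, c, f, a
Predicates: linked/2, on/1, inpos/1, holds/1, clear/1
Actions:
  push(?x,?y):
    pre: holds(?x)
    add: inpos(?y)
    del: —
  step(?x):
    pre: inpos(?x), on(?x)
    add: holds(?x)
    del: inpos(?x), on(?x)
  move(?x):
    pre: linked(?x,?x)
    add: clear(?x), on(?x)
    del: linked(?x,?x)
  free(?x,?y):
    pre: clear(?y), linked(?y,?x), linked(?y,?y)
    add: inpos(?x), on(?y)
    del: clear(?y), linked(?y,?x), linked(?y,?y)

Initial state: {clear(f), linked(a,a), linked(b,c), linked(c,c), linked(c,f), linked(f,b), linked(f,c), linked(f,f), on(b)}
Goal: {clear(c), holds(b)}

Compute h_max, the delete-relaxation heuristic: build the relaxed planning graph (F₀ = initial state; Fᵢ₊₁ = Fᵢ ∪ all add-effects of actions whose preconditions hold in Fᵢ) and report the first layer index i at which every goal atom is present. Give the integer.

2

F0 = init (9 atoms)
F1 = F0 ∪ {clear(a), clear(c), inpos(b), inpos(c), inpos(f), on(a), on(c), on(f)}  (17 atoms)
F2 = F1 ∪ {holds(b), holds(c), holds(f), inpos(a)}  (21 atoms)
goal ⊆ F2  ⇒  h_max = 2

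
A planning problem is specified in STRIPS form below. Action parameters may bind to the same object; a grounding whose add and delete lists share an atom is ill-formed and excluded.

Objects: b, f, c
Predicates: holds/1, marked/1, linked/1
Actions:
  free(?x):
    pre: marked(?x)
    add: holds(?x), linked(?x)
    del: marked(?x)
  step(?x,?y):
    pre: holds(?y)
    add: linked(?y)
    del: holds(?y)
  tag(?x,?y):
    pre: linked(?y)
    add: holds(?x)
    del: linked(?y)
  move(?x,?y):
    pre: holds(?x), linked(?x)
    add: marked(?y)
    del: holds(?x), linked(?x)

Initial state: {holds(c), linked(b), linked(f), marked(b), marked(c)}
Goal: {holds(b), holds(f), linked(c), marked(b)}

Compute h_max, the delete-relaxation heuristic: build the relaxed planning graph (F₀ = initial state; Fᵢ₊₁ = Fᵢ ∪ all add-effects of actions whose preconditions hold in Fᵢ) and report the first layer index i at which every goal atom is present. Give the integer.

F0 = init (5 atoms)
F1 = F0 ∪ {holds(b), holds(f), linked(c)}  (8 atoms)
goal ⊆ F1  ⇒  h_max = 1

1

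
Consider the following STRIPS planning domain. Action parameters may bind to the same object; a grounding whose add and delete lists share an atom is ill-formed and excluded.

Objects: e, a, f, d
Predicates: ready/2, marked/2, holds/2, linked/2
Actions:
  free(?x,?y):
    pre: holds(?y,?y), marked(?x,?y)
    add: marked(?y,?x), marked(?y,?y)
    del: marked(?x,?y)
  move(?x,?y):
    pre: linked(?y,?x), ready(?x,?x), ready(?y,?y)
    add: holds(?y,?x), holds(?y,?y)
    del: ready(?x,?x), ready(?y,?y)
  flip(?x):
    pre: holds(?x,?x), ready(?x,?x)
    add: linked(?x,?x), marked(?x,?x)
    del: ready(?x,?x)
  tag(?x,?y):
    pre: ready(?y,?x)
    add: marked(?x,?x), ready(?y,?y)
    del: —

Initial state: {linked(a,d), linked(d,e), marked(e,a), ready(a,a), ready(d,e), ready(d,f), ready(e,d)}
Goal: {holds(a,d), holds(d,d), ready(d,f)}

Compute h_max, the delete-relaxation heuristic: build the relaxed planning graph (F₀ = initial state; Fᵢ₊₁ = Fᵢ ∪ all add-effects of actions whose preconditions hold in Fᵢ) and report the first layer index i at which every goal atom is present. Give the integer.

F0 = init (7 atoms)
F1 = F0 ∪ {marked(a,a), marked(d,d), marked(e,e), marked(f,f), ready(d,d), ready(e,e)}  (13 atoms)
F2 = F1 ∪ {holds(a,a), holds(a,d), holds(d,d), holds(d,e)}  (17 atoms)
goal ⊆ F2  ⇒  h_max = 2

2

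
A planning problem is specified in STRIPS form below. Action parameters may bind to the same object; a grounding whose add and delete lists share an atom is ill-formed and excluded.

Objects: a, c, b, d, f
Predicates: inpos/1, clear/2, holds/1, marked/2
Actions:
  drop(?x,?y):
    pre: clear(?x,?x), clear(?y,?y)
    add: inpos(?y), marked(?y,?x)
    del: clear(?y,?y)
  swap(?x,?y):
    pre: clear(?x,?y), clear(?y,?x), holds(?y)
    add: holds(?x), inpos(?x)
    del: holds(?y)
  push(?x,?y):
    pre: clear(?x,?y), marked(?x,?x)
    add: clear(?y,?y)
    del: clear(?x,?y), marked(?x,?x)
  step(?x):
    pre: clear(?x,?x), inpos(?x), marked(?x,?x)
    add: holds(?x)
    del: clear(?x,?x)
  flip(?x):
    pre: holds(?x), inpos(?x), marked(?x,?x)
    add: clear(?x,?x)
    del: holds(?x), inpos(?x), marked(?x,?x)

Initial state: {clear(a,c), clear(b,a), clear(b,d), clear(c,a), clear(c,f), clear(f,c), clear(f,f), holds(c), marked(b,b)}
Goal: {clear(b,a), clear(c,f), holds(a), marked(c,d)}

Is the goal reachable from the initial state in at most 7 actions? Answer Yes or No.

1. drop(f,f)  →  {clear(a,c), clear(b,a), clear(b,d), clear(c,a), clear(c,f), clear(f,c), holds(c), inpos(f), marked(b,b), marked(f,f)}
2. swap(a,c)  →  {clear(a,c), clear(b,a), clear(b,d), clear(c,a), clear(c,f), clear(f,c), holds(a), inpos(a), inpos(f), marked(b,b), marked(f,f)}
3. push(b,d)  →  {clear(a,c), clear(b,a), clear(c,a), clear(c,f), clear(d,d), clear(f,c), holds(a), inpos(a), inpos(f), marked(f,f)}
4. push(f,c)  →  {clear(a,c), clear(b,a), clear(c,a), clear(c,c), clear(c,f), clear(d,d), holds(a), inpos(a), inpos(f)}
5. drop(d,c)  →  {clear(a,c), clear(b,a), clear(c,a), clear(c,f), clear(d,d), holds(a), inpos(a), inpos(c), inpos(f), marked(c,d)}
optimal plan length = 5; 5 ≤ 7

Yes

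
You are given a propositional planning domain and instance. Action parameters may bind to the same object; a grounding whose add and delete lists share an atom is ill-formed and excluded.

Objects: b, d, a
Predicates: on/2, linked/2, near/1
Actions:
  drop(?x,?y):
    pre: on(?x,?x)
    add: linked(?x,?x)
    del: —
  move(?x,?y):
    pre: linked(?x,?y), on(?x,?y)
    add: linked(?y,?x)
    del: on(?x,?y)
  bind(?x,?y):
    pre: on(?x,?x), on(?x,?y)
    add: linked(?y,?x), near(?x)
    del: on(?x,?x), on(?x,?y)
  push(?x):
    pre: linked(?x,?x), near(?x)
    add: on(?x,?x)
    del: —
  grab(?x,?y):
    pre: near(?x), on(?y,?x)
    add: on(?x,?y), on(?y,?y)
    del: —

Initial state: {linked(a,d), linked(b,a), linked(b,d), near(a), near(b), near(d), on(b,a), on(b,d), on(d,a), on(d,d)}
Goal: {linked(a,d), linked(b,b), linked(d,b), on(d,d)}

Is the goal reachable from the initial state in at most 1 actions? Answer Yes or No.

1. move(b,d)  →  {linked(a,d), linked(b,a), linked(b,d), linked(d,b), near(a), near(b), near(d), on(b,a), on(d,a), on(d,d)}
2. grab(a,b)  →  {linked(a,d), linked(b,a), linked(b,d), linked(d,b), near(a), near(b), near(d), on(a,b), on(b,a), on(b,b), on(d,a), on(d,d)}
3. drop(b,b)  →  {linked(a,d), linked(b,a), linked(b,b), linked(b,d), linked(d,b), near(a), near(b), near(d), on(a,b), on(b,a), on(b,b), on(d,a), on(d,d)}
optimal plan length = 3; 3 > 1

No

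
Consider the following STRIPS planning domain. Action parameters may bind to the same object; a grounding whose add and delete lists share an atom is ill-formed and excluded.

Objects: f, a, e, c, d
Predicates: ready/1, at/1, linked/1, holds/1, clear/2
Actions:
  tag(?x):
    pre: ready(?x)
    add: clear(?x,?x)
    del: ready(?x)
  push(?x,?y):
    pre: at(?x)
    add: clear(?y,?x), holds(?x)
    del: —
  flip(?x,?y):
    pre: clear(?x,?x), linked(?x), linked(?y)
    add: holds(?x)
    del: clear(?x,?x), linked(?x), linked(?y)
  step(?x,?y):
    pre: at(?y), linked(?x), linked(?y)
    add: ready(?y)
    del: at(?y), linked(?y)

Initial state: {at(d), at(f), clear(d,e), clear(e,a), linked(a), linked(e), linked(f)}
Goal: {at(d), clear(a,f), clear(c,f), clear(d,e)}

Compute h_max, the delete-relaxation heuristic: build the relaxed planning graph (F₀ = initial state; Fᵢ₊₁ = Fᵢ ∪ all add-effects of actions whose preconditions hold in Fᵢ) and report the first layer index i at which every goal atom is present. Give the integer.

F0 = init (7 atoms)
F1 = F0 ∪ {clear(a,d), clear(a,f), clear(c,d), clear(c,f), clear(d,d), clear(d,f), clear(e,d), clear(e,f), clear(f,d), clear(f,f), holds(d), holds(f), ready(f)}  (20 atoms)
goal ⊆ F1  ⇒  h_max = 1

1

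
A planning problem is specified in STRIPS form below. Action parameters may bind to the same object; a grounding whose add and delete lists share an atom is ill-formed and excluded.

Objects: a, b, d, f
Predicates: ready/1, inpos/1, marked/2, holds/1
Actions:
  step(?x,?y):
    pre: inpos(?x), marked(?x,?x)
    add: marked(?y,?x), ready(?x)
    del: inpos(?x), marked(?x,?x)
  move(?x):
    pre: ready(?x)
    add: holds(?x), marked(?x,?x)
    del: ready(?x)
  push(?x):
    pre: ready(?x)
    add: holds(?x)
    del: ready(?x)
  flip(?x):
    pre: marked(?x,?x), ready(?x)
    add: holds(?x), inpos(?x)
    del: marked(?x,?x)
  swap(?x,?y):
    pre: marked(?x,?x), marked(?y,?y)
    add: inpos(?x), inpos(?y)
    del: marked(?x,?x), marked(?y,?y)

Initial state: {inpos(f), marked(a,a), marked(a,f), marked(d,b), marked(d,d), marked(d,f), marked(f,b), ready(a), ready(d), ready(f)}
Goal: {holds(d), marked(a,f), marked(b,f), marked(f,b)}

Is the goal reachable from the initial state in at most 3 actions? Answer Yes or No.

1. move(d)  →  {holds(d), inpos(f), marked(a,a), marked(a,f), marked(d,b), marked(d,d), marked(d,f), marked(f,b), ready(a), ready(f)}
2. move(f)  →  {holds(d), holds(f), inpos(f), marked(a,a), marked(a,f), marked(d,b), marked(d,d), marked(d,f), marked(f,b), marked(f,f), ready(a)}
3. step(f,b)  →  {holds(d), holds(f), marked(a,a), marked(a,f), marked(b,f), marked(d,b), marked(d,d), marked(d,f), marked(f,b), ready(a), ready(f)}
optimal plan length = 3; 3 ≤ 3

Yes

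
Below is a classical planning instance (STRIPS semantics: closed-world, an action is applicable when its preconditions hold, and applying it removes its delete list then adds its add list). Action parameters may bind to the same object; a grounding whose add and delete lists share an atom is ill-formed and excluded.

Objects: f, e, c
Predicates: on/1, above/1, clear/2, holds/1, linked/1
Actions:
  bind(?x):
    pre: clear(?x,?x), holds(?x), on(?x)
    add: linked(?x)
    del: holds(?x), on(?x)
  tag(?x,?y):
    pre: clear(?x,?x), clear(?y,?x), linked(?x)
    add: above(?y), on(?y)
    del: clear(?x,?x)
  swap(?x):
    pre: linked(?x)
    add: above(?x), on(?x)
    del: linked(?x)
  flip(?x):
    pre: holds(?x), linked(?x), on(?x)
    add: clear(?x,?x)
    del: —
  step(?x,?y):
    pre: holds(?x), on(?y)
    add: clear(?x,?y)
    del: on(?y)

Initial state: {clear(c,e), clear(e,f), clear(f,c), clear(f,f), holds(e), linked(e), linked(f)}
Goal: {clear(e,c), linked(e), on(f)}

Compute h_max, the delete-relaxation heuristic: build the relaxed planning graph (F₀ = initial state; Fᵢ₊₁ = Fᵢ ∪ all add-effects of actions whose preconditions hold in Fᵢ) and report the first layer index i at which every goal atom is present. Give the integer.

F0 = init (7 atoms)
F1 = F0 ∪ {above(e), above(f), on(e), on(f)}  (11 atoms)
F2 = F1 ∪ {clear(e,e)}  (12 atoms)
F3 = F2 ∪ {above(c), on(c)}  (14 atoms)
F4 = F3 ∪ {clear(e,c)}  (15 atoms)
goal ⊆ F4  ⇒  h_max = 4

4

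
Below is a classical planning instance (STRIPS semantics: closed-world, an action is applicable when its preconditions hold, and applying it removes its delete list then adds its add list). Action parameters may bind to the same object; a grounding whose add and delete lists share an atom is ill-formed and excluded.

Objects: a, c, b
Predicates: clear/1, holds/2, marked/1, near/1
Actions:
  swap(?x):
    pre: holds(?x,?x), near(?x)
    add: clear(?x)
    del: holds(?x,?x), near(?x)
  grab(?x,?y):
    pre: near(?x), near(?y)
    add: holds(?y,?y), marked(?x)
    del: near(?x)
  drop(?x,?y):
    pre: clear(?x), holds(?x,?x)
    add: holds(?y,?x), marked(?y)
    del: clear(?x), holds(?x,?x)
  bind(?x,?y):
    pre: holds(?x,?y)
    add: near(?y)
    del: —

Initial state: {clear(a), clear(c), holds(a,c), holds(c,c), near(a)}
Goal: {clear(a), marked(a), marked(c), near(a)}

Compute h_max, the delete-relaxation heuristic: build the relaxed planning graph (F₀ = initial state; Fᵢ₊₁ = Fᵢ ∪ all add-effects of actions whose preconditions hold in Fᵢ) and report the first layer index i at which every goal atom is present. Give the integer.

F0 = init (5 atoms)
F1 = F0 ∪ {holds(a,a), holds(b,c), marked(a), marked(b), near(c)}  (10 atoms)
F2 = F1 ∪ {holds(b,a), holds(c,a), marked(c)}  (13 atoms)
goal ⊆ F2  ⇒  h_max = 2

2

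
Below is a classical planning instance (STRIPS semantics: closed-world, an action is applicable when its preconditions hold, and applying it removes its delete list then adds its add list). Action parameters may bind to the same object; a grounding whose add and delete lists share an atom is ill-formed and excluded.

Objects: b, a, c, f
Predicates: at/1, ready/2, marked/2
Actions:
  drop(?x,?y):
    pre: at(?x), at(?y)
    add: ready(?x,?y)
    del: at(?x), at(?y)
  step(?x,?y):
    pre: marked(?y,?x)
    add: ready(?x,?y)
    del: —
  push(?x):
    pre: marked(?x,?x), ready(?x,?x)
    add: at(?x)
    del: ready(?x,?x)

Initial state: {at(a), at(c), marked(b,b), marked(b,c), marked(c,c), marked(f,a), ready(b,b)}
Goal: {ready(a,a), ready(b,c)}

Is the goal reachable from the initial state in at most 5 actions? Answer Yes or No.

Yes

1. drop(a,a)  →  {at(c), marked(b,b), marked(b,c), marked(c,c), marked(f,a), ready(a,a), ready(b,b)}
2. push(b)  →  {at(b), at(c), marked(b,b), marked(b,c), marked(c,c), marked(f,a), ready(a,a)}
3. drop(b,c)  →  {marked(b,b), marked(b,c), marked(c,c), marked(f,a), ready(a,a), ready(b,c)}
optimal plan length = 3; 3 ≤ 5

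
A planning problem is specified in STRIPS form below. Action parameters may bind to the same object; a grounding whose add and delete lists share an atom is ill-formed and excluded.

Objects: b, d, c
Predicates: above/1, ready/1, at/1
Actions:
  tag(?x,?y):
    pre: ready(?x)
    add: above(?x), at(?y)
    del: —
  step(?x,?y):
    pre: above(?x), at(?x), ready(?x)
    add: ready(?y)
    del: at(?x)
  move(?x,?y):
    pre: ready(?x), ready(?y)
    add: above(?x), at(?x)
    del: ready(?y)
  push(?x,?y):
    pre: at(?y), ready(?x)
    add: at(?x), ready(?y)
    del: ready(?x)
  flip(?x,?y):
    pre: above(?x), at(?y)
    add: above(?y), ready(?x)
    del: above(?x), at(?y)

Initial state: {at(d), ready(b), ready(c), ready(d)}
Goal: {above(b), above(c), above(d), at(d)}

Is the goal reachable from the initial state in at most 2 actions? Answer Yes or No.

No

1. tag(b,b)  →  {above(b), at(b), at(d), ready(b), ready(c), ready(d)}
2. tag(d,b)  →  {above(b), above(d), at(b), at(d), ready(b), ready(c), ready(d)}
3. tag(c,b)  →  {above(b), above(c), above(d), at(b), at(d), ready(b), ready(c), ready(d)}
optimal plan length = 3; 3 > 2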